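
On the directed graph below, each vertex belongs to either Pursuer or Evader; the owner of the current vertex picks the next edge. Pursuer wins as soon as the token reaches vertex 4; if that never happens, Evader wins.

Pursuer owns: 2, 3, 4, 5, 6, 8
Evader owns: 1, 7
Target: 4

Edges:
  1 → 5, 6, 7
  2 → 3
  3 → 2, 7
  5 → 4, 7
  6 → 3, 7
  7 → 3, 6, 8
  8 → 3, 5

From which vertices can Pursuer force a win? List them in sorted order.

A0 = {4}
A1: add {5} — 5 (Pursuer) has 5→4.
A2: add {8} — 8 (Pursuer) has 8→5.
A3 = A2; e.g. 1 (Evader) can still go to 6. Fixed point.
Pursuer's winning region = {4, 5, 8}.

4, 5, 8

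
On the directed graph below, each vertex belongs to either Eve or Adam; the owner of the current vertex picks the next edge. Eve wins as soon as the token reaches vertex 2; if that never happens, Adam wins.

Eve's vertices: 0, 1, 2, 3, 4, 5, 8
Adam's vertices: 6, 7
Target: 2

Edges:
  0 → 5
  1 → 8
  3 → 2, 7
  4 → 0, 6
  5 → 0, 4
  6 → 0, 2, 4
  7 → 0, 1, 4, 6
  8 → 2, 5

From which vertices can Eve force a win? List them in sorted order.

1, 2, 3, 8

A0 = {2}
A1: add {3, 8} — 3 (Eve) has 3→2; 8 (Eve) has 8→2.
A2: add {1} — 1 (Eve) has 1→8.
A3 = A2; e.g. 0 (Eve) has no edge into A2. Fixed point.
Eve's winning region = {1, 2, 3, 8}.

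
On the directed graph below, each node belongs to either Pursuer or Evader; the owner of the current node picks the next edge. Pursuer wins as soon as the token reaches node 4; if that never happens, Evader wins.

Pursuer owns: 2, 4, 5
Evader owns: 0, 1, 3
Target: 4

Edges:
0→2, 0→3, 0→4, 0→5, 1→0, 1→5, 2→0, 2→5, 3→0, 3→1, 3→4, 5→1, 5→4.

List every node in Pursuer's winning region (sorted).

A0 = {4}
A1: add {5} — 5 (Pursuer) has 5→4.
A2: add {2} — 2 (Pursuer) has 2→5.
A3 = A2; e.g. 0 (Evader) can still go to 3. Fixed point.
Pursuer's winning region = {2, 4, 5}.

2, 4, 5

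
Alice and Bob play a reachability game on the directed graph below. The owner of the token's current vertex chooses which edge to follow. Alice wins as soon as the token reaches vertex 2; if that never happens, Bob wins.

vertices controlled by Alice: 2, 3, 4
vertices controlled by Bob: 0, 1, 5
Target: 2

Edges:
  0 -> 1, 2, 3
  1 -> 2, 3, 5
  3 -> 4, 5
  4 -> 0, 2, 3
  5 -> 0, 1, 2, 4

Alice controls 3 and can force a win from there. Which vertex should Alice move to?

A0 = {2}
A1: add {4} — 4 (Alice) has 4→2.
A2: add {3} — 3 (Alice) has 3→4.
A3 = A2; e.g. 0 (Bob) can still go to 1. Fixed point.
From 3, successor 4 is in the attractor (rank 1); the other successor 5 is not.

4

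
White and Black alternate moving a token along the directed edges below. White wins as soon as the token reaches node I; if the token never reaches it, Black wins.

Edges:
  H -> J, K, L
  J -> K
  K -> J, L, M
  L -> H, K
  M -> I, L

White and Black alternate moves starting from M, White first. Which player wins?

White

Track states (vertex, player-to-move).
A0 = {(I,White), (I,Black)}
A1: add {(M,White)}.
(M,White) ∈ A1 ⇒ White forces the target.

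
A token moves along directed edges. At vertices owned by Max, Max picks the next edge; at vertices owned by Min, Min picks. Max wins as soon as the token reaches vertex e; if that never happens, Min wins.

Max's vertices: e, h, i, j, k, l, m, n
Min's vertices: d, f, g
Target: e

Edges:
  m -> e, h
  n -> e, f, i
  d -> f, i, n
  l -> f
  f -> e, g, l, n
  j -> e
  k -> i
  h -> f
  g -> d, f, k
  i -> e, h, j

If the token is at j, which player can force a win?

Max

A0 = {e}
A1: add {i, j, m, n} — i (Max) has i→e; j (Max) has j→e; m (Max) has m→e; n (Max) has n→e.
j ∈ A1, so Max can force the target.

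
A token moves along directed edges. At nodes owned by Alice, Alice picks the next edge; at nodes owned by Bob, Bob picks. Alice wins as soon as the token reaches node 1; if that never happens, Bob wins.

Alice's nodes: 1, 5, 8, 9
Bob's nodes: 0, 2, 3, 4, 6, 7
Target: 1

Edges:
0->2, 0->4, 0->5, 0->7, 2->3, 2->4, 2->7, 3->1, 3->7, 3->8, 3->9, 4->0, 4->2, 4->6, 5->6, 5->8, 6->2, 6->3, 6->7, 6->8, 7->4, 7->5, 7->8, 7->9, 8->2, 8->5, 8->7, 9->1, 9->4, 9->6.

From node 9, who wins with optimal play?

Alice

A0 = {1}
A1: add {9} — 9 (Alice) has 9→1.
A2 = A1; e.g. 0 (Bob) can still go to 2. Fixed point.
9 ∈ A1, so Alice can force the target.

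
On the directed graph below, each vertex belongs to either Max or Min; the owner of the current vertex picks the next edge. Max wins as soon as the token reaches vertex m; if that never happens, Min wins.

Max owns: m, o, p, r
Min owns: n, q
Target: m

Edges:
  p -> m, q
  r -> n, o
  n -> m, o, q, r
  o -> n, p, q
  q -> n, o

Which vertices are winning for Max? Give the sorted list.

m, o, p, r

A0 = {m}
A1: add {p} — p (Max) has p→m.
A2: add {o} — o (Max) has o→p.
A3: add {r} — r (Max) has r→o.
A4 = A3; e.g. n (Min) can still go to q. Fixed point.
Max's winning region = {m, o, p, r}.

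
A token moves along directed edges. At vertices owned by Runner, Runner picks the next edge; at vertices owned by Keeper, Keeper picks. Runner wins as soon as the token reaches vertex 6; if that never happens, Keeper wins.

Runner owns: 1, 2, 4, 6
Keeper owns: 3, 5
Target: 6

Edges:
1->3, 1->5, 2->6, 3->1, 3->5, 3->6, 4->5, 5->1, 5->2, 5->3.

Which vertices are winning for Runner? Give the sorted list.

2, 6

A0 = {6}
A1: add {2} — 2 (Runner) has 2→6.
A2 = A1; e.g. 1 (Runner) has no edge into A1. Fixed point.
Runner's winning region = {2, 6}.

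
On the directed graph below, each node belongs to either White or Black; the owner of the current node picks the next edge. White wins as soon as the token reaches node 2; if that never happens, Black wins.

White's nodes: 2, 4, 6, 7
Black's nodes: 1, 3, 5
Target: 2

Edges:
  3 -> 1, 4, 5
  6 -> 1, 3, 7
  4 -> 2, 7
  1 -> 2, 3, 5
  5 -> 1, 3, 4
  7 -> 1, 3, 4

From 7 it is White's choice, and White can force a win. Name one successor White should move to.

A0 = {2}
A1: add {4} — 4 (White) has 4→2.
A2: add {7} — 7 (White) has 7→4.
A3: add {6} — 6 (White) has 6→7.
A4 = A3; e.g. 1 (Black) can still go to 3. Fixed point.
From 7, successor 4 is in the attractor (rank 1); the other successors 1, 3 are not.

4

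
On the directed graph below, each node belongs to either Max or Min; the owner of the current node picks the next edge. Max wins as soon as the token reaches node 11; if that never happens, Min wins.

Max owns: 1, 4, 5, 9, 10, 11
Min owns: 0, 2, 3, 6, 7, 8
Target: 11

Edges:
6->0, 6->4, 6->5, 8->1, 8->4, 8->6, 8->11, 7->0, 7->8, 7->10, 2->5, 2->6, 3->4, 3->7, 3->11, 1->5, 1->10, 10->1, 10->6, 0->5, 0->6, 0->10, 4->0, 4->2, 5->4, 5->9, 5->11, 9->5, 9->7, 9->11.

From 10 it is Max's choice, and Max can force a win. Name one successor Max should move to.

1

A0 = {11}
A1: add {5, 9} — 5 (Max) has 5→11; 9 (Max) has 9→11.
A2: add {1} — 1 (Max) has 1→5.
A3: add {10} — 10 (Max) has 10→1.
A4 = A3; e.g. 0 (Min) can still go to 6. Fixed point.
From 10, successor 1 is in the attractor (rank 2); the other successor 6 is not.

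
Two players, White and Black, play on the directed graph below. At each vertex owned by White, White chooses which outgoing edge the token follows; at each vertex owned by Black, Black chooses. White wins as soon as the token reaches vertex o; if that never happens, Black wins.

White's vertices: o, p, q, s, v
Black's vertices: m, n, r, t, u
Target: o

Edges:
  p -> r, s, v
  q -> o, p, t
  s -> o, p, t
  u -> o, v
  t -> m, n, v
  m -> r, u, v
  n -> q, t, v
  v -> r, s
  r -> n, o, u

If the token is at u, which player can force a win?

A0 = {o}
A1: add {q, s} — q (White) has q→o; s (White) has s→o.
A2: add {p, v} — p (White) has p→s; v (White) has v→s.
A3: add {u} — u (Black): all of {o, v} already in.
A4 = A3; e.g. m (Black) can still go to r. Fixed point.
u ∈ A3, so White can force the target.

White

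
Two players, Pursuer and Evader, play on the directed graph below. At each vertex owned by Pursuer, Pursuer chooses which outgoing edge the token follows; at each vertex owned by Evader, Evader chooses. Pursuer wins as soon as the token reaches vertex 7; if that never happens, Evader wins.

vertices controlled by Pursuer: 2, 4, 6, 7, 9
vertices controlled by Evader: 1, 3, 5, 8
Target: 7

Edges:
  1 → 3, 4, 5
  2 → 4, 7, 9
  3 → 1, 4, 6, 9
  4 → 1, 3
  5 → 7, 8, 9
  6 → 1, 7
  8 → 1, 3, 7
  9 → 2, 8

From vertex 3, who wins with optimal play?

A0 = {7}
A1: add {2, 6} — 2 (Pursuer) has 2→7; 6 (Pursuer) has 6→7.
A2: add {9} — 9 (Pursuer) has 9→2.
A3 = A2; e.g. 1 (Evader) can still go to 3. Fixed point.
3 never enters the attractor, so Evader can avoid the target forever.

Evader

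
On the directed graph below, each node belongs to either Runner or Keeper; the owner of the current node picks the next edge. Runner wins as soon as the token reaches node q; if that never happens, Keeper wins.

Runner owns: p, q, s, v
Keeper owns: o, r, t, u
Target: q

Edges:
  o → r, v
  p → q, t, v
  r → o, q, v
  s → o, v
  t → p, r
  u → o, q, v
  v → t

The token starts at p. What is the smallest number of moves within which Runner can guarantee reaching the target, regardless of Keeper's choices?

1

A0 = {q}
A1: add {p} — p (Runner) has p→q.
A2 = A1; e.g. o (Keeper) can still go to r. Fixed point.
p enters the attractor at level 1, so Runner can force the target in 1 move from there.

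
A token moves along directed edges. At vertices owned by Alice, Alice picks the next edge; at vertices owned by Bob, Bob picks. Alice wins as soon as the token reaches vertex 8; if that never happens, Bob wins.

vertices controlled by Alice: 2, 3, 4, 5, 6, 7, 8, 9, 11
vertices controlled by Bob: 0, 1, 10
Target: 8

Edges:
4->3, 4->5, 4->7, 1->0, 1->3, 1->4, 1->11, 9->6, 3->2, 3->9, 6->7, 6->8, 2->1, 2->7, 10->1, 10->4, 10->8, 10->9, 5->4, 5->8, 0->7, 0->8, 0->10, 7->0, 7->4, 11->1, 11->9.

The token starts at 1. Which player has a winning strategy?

A0 = {8}
A1: add {5, 6} — 5 (Alice) has 5→8; 6 (Alice) has 6→8.
A2: add {4, 9} — 4 (Alice) has 4→5; 9 (Alice) has 9→6.
A3: add {3, 7, 11} — 3 (Alice) has 3→9; 7 (Alice) has 7→4; 11 (Alice) has 11→9.
A4: add {2} — 2 (Alice) has 2→7.
A5 = A4; e.g. 0 (Bob) can still go to 10. Fixed point.
1 never enters the attractor, so Bob can avoid the target forever.

Bob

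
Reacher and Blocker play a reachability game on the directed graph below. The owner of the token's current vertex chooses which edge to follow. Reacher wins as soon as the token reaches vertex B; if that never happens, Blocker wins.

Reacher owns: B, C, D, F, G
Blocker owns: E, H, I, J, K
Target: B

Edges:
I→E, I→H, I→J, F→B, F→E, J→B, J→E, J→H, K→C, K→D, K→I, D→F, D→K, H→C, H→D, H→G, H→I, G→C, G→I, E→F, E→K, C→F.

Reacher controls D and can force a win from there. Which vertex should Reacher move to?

A0 = {B}
A1: add {F} — F (Reacher) has F→B.
A2: add {C, D} — C (Reacher) has C→F; D (Reacher) has D→F.
A3: add {G} — G (Reacher) has G→C.
A4 = A3; e.g. E (Blocker) can still go to K. Fixed point.
From D, successor F is in the attractor (rank 1); the other successor K is not.

F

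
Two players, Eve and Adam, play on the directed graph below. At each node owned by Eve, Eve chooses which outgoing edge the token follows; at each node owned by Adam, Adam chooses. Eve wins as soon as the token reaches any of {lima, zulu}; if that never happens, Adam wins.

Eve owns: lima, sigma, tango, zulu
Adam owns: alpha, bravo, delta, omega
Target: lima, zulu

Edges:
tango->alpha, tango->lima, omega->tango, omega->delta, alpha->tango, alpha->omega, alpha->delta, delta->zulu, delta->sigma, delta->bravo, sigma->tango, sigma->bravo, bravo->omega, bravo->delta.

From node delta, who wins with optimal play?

A0 = {lima, zulu}
A1: add {tango} — tango (Eve) has tango→lima.
A2: add {sigma} — sigma (Eve) has sigma→tango.
A3 = A2; e.g. omega (Adam) can still go to delta. Fixed point.
delta never enters the attractor, so Adam can avoid the target forever.

Adam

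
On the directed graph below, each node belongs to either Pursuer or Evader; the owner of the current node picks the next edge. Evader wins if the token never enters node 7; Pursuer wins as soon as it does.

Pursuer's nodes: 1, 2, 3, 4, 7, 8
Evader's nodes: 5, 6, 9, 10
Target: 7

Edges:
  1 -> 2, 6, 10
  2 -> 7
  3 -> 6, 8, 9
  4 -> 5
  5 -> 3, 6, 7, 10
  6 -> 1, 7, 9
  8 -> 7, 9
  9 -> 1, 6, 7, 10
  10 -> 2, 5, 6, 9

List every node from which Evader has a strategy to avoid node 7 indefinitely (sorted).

A0 = {7}
A1: add {2, 8} — 2 (Pursuer) has 2→7; 8 (Pursuer) has 8→7.
A2: add {1, 3} — 1 (Pursuer) has 1→2; 3 (Pursuer) has 3→8.
A3 = A2; e.g. 4 (Pursuer) has no edge into A2. Fixed point.
Pursuer's attractor = {1, 2, 3, 7, 8}; Evader avoids the target exactly from the complement.

4, 5, 6, 9, 10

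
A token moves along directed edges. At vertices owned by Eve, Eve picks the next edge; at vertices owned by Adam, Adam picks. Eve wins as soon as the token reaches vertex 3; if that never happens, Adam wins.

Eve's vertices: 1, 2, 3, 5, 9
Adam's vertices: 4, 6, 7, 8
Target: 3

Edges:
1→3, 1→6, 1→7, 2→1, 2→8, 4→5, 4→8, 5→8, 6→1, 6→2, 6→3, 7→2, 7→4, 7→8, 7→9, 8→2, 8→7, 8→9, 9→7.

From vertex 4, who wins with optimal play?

A0 = {3}
A1: add {1} — 1 (Eve) has 1→3.
A2: add {2} — 2 (Eve) has 2→1.
A3: add {6} — 6 (Adam): all of {1, 2, 3} already in.
A4 = A3; e.g. 4 (Adam) can still go to 5. Fixed point.
4 never enters the attractor, so Adam can avoid the target forever.

Adam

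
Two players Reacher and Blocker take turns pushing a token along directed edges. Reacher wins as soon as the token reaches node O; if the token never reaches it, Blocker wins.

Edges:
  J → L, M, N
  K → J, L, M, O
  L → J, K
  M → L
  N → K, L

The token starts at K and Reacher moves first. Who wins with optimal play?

Reacher

Track states (vertex, player-to-move).
A0 = {(O,Reacher), (O,Blocker)}
A1: add {(K,Reacher)}.
(K,Reacher) ∈ A1 ⇒ Reacher forces the target.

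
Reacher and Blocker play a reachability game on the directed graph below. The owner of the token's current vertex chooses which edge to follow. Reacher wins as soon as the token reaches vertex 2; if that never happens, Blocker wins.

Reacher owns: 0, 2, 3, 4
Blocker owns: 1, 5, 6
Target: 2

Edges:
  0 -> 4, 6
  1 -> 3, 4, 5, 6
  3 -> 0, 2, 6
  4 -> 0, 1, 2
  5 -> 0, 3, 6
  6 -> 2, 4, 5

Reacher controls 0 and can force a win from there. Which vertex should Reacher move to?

A0 = {2}
A1: add {3, 4} — 3 (Reacher) has 3→2; 4 (Reacher) has 4→2.
A2: add {0} — 0 (Reacher) has 0→4.
A3 = A2; e.g. 1 (Blocker) can still go to 5. Fixed point.
From 0, successor 4 is in the attractor (rank 1); the other successor 6 is not.

4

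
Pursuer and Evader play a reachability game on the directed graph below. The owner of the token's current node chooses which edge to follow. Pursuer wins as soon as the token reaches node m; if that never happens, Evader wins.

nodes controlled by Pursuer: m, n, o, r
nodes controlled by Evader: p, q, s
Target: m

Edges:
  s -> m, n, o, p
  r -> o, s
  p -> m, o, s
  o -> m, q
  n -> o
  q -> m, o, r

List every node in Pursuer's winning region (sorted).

m, n, o, q, r

A0 = {m}
A1: add {o} — o (Pursuer) has o→m.
A2: add {n, r} — n (Pursuer) has n→o; r (Pursuer) has r→o.
A3: add {q} — q (Evader): all of {m, o, r} already in.
A4 = A3; e.g. p (Evader) can still go to s. Fixed point.
Pursuer's winning region = {m, n, o, q, r}.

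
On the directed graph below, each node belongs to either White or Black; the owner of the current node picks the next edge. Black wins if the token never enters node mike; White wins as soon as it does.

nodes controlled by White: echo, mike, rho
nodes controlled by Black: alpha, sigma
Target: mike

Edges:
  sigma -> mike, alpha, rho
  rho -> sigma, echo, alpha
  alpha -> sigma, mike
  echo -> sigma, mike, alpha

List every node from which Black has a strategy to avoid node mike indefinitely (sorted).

alpha, sigma

A0 = {mike}
A1: add {echo} — echo (White) has echo→mike.
A2: add {rho} — rho (White) has rho→echo.
A3 = A2; e.g. sigma (Black) can still go to alpha. Fixed point.
White's attractor = {echo, mike, rho}; Black avoids the target exactly from the complement.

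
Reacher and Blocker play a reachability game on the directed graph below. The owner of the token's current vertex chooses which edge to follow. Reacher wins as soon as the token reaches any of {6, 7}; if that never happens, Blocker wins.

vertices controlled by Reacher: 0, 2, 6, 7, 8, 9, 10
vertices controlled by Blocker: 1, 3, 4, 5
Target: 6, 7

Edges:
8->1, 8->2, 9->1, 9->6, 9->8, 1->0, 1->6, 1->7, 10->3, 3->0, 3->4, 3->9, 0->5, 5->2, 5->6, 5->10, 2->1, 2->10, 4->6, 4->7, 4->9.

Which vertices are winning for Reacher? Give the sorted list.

4, 6, 7, 9

A0 = {6, 7}
A1: add {9} — 9 (Reacher) has 9→6.
A2: add {4} — 4 (Blocker): all of {6, 7, 9} already in.
A3 = A2; e.g. 0 (Reacher) has no edge into A2. Fixed point.
Reacher's winning region = {4, 6, 7, 9}.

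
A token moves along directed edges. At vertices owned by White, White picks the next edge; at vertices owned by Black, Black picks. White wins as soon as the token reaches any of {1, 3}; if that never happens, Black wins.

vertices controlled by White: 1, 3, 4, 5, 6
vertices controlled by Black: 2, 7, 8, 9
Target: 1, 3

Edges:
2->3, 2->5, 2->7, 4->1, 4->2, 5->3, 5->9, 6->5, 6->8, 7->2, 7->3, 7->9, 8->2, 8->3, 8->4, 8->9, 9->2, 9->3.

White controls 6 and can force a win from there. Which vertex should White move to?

5

A0 = {1, 3}
A1: add {4, 5} — 4 (White) has 4→1; 5 (White) has 5→3.
A2: add {6} — 6 (White) has 6→5.
A3 = A2; e.g. 2 (Black) can still go to 7. Fixed point.
From 6, successor 5 is in the attractor (rank 1); the other successor 8 is not.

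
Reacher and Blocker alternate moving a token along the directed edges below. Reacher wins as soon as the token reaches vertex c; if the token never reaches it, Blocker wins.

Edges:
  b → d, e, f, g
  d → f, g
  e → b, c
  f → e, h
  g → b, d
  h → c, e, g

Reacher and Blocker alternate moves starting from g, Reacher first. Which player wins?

Blocker

Track states (vertex, player-to-move).
A0 = {(c,Reacher), (c,Blocker)}
A1: add {(e,Reacher), (h,Reacher)}.
A2: add {(f,Blocker)}.
A3: add {(b,Reacher), (d,Reacher)}.
A4: add {(e,Blocker), (g,Blocker)}.
A5: add {(f,Reacher)}.
A6 = A5; e.g. (b,Blocker) stays out. (g,Reacher) never enters ⇒ Blocker avoids the target.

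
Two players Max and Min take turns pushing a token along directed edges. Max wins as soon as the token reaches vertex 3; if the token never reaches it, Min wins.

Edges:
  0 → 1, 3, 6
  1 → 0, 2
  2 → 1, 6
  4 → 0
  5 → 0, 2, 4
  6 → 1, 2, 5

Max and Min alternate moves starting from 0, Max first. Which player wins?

Track states (vertex, player-to-move).
A0 = {(3,Max), (3,Min)}
A1: add {(0,Max)}.
(0,Max) ∈ A1 ⇒ Max forces the target.

Max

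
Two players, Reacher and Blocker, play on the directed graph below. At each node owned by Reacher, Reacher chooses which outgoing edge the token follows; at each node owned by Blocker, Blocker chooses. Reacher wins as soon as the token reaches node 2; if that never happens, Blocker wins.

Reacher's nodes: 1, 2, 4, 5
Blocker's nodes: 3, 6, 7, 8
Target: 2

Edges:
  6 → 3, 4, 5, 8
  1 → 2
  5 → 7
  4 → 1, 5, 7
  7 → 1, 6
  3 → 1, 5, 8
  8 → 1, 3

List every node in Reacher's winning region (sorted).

1, 2, 4

A0 = {2}
A1: add {1} — 1 (Reacher) has 1→2.
A2: add {4} — 4 (Reacher) has 4→1.
A3 = A2; e.g. 3 (Blocker) can still go to 5. Fixed point.
Reacher's winning region = {1, 2, 4}.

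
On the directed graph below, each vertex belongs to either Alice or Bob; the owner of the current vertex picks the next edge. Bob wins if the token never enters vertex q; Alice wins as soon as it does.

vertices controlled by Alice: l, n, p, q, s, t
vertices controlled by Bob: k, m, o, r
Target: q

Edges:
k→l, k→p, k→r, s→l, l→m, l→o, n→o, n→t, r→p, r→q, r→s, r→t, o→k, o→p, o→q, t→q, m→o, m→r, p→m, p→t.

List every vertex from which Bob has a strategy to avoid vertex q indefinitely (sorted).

k, l, m, o, r, s

A0 = {q}
A1: add {t} — t (Alice) has t→q.
A2: add {n, p} — n (Alice) has n→t; p (Alice) has p→t.
A3 = A2; e.g. k (Bob) can still go to l. Fixed point.
Alice's attractor = {n, p, q, t}; Bob avoids the target exactly from the complement.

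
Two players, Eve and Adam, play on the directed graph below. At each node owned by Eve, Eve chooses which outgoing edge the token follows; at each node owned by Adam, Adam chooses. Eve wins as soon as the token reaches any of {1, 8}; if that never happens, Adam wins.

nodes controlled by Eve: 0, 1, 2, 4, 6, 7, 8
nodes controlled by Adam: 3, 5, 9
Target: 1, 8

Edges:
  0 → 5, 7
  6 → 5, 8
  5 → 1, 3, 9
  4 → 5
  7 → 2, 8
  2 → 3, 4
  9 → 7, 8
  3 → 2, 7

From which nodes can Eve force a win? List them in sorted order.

A0 = {1, 8}
A1: add {6, 7} — 6 (Eve) has 6→8; 7 (Eve) has 7→8.
A2: add {0, 9} — 0 (Eve) has 0→7; 9 (Adam): all of {7, 8} already in.
A3 = A2; e.g. 2 (Eve) has no edge into A2. Fixed point.
Eve's winning region = {0, 1, 6, 7, 8, 9}.

0, 1, 6, 7, 8, 9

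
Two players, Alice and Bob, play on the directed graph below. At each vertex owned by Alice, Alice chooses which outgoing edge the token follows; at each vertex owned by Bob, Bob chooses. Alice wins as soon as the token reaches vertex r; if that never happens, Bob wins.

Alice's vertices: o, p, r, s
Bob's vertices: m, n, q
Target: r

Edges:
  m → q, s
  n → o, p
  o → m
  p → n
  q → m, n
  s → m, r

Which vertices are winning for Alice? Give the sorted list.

A0 = {r}
A1: add {s} — s (Alice) has s→r.
A2 = A1; e.g. m (Bob) can still go to q. Fixed point.
Alice's winning region = {r, s}.

r, s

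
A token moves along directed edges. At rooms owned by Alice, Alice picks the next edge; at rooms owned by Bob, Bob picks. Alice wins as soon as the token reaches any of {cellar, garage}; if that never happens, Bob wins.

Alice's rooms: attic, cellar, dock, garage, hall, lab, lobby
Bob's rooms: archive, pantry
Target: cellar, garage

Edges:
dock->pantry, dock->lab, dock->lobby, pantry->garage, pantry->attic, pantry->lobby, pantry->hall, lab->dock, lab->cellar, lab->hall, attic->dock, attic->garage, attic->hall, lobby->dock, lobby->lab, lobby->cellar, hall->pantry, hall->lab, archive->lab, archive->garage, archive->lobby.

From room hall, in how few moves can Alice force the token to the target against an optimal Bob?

2

A0 = {cellar, garage}
A1: add {attic, lab, lobby} — lab (Alice) has lab→cellar; attic (Alice) has attic→garage; lobby (Alice) has lobby→cellar.
A2: add {archive, dock, hall} — dock (Alice) has dock→lab; hall (Alice) has hall→lab; archive (Bob): all of {lab, garage, lobby} already in.
hall enters the attractor at level 2, so Alice can force the target in 2 moves from there.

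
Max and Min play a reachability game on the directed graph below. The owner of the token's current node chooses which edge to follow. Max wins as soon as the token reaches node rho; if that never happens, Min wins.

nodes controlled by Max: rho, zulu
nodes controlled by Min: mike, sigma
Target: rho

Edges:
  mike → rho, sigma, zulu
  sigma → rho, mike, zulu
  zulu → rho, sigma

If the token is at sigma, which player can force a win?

Min

A0 = {rho}
A1: add {zulu} — zulu (Max) has zulu→rho.
A2 = A1; e.g. mike (Min) can still go to sigma. Fixed point.
sigma never enters the attractor, so Min can avoid the target forever.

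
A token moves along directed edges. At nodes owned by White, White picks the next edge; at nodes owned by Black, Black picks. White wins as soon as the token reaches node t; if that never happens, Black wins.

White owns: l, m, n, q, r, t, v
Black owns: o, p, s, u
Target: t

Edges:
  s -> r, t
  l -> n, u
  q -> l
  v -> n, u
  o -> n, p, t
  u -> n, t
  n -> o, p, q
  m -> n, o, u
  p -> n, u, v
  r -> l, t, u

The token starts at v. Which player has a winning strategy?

Black

A0 = {t}
A1: add {r} — r (White) has r→t.
A2: add {s} — s (Black): all of {r, t} already in.
A3 = A2; e.g. l (White) has no edge into A2. Fixed point.
v never enters the attractor, so Black can avoid the target forever.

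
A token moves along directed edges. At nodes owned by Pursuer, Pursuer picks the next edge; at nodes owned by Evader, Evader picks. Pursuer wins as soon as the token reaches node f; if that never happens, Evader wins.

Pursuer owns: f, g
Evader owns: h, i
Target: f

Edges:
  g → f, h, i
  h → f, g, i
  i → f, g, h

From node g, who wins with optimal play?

Pursuer

A0 = {f}
A1: add {g} — g (Pursuer) has g→f.
A2 = A1; e.g. h (Evader) can still go to i. Fixed point.
g ∈ A1, so Pursuer can force the target.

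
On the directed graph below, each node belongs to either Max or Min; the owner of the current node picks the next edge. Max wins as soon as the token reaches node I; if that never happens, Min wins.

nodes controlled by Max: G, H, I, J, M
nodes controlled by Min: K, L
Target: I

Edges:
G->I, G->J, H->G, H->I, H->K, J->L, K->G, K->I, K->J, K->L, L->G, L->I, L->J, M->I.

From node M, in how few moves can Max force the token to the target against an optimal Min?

A0 = {I}
A1: add {G, H, M} — G (Max) has G→I; H (Max) has H→I; M (Max) has M→I.
A2 = A1; e.g. J (Max) has no edge into A1. Fixed point.
M enters the attractor at level 1, so Max can force the target in 1 move from there.

1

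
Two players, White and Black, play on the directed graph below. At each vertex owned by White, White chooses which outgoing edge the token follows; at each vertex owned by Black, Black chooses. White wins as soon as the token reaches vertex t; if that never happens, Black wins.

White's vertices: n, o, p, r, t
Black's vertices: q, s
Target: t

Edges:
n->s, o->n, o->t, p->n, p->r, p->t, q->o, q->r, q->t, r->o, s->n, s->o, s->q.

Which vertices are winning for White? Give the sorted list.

o, p, q, r, t

A0 = {t}
A1: add {o, p} — o (White) has o→t; p (White) has p→t.
A2: add {r} — r (White) has r→o.
A3: add {q} — q (Black): all of {o, r, t} already in.
A4 = A3; e.g. n (White) has no edge into A3. Fixed point.
White's winning region = {o, p, q, r, t}.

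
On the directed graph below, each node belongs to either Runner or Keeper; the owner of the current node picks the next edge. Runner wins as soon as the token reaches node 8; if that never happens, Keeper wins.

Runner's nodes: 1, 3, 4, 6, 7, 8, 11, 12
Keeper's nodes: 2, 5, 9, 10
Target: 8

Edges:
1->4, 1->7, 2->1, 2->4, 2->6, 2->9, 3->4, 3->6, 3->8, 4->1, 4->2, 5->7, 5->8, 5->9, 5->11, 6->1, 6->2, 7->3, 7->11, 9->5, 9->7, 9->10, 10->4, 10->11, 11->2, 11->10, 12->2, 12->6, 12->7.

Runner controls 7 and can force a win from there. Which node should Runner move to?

A0 = {8}
A1: add {3} — 3 (Runner) has 3→8.
A2: add {7} — 7 (Runner) has 7→3.
A3: add {1, 12} — 1 (Runner) has 1→7; 12 (Runner) has 12→7.
A4: add {4, 6} — 4 (Runner) has 4→1; 6 (Runner) has 6→1.
A5 = A4; e.g. 2 (Keeper) can still go to 9. Fixed point.
From 7, successor 3 is in the attractor (rank 1); the other successor 11 is not.

3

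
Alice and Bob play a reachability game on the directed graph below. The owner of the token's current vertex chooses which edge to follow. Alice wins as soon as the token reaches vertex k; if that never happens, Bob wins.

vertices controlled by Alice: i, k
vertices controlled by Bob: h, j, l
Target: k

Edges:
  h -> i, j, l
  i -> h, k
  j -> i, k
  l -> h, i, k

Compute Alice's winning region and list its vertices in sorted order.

A0 = {k}
A1: add {i} — i (Alice) has i→k.
A2: add {j} — j (Bob): all of {i, k} already in.
A3 = A2; e.g. h (Bob) can still go to l. Fixed point.
Alice's winning region = {i, j, k}.

i, j, k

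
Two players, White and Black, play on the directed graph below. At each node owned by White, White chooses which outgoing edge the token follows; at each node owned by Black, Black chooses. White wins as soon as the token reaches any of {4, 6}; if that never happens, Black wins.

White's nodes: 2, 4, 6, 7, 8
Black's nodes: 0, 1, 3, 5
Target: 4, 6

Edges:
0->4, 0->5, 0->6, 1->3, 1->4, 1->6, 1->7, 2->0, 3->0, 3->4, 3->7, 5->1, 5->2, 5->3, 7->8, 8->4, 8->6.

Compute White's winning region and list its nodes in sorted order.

4, 6, 7, 8

A0 = {4, 6}
A1: add {8} — 8 (White) has 8→4.
A2: add {7} — 7 (White) has 7→8.
A3 = A2; e.g. 0 (Black) can still go to 5. Fixed point.
White's winning region = {4, 6, 7, 8}.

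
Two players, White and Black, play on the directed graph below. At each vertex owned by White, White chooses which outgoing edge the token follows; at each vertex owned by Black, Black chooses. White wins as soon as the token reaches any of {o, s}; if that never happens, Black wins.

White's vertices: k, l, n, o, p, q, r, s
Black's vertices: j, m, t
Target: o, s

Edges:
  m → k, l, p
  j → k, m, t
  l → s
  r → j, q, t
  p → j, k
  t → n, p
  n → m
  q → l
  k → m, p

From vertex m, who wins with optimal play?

A0 = {o, s}
A1: add {l} — l (White) has l→s.
A2: add {q} — q (White) has q→l.
A3: add {r} — r (White) has r→q.
A4 = A3; e.g. j (Black) can still go to k. Fixed point.
m never enters the attractor, so Black can avoid the target forever.

Black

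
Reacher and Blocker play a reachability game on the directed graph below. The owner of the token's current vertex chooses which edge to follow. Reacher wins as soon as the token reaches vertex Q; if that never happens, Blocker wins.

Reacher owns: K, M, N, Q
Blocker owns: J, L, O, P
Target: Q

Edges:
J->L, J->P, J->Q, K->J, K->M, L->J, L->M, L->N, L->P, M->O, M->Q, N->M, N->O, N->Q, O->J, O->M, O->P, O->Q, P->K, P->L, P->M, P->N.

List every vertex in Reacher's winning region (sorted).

A0 = {Q}
A1: add {M, N} — M (Reacher) has M→Q; N (Reacher) has N→Q.
A2: add {K} — K (Reacher) has K→M.
A3 = A2; e.g. J (Blocker) can still go to L. Fixed point.
Reacher's winning region = {K, M, N, Q}.

K, M, N, Q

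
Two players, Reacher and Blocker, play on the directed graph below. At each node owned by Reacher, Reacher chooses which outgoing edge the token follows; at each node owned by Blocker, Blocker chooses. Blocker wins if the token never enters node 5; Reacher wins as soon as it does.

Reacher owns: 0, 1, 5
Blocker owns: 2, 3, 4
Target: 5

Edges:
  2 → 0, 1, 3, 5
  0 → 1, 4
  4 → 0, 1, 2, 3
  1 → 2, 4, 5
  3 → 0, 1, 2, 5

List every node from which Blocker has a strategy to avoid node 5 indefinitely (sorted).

2, 3, 4

A0 = {5}
A1: add {1} — 1 (Reacher) has 1→5.
A2: add {0} — 0 (Reacher) has 0→1.
A3 = A2; e.g. 2 (Blocker) can still go to 3. Fixed point.
Reacher's attractor = {0, 1, 5}; Blocker avoids the target exactly from the complement.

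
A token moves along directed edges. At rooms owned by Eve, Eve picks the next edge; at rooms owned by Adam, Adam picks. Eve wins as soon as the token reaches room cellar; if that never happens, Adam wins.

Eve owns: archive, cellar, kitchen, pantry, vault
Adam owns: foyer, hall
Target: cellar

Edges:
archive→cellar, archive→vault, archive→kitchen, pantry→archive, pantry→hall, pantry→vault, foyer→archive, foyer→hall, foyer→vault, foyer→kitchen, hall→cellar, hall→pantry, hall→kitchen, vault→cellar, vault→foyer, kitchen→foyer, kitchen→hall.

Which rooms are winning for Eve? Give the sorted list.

A0 = {cellar}
A1: add {archive, vault} — archive (Eve) has archive→cellar; vault (Eve) has vault→cellar.
A2: add {pantry} — pantry (Eve) has pantry→archive.
A3 = A2; e.g. foyer (Adam) can still go to hall. Fixed point.
Eve's winning region = {archive, cellar, pantry, vault}.

archive, cellar, pantry, vault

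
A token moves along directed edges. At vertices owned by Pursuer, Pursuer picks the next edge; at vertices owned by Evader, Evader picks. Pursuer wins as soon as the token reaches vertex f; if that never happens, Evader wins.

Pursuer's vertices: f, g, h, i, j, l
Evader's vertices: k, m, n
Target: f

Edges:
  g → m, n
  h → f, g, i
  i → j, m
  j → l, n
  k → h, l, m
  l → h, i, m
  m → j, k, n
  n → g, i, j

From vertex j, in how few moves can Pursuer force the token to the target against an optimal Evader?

A0 = {f}
A1: add {h} — h (Pursuer) has h→f.
A2: add {l} — l (Pursuer) has l→h.
A3: add {j} — j (Pursuer) has j→l.
j enters the attractor at level 3, so Pursuer can force the target in 3 moves from there.

3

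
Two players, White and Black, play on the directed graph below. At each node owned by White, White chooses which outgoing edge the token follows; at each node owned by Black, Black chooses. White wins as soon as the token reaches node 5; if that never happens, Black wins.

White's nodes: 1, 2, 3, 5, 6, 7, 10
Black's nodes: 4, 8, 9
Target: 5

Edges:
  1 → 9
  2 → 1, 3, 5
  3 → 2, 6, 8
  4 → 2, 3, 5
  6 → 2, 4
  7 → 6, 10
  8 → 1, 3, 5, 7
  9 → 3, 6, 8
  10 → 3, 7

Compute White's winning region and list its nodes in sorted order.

2, 3, 4, 5, 6, 7, 10

A0 = {5}
A1: add {2} — 2 (White) has 2→5.
A2: add {3, 6} — 3 (White) has 3→2; 6 (White) has 6→2.
A3: add {4, 7, 10} — 4 (Black): all of {2, 3, 5} already in; 7 (White) has 7→6; 10 (White) has 10→3.
A4 = A3; e.g. 1 (White) has no edge into A3. Fixed point.
White's winning region = {2, 3, 4, 5, 6, 7, 10}.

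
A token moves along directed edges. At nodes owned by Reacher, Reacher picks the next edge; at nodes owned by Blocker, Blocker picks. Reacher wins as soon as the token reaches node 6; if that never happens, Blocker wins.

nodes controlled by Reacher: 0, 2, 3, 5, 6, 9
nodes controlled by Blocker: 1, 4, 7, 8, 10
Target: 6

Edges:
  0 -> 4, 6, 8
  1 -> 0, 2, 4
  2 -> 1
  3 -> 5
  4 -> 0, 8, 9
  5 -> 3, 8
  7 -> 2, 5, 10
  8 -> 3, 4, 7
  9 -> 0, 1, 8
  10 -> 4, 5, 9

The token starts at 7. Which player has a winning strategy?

Blocker

A0 = {6}
A1: add {0} — 0 (Reacher) has 0→6.
A2: add {9} — 9 (Reacher) has 9→0.
A3 = A2; e.g. 1 (Blocker) can still go to 2. Fixed point.
7 never enters the attractor, so Blocker can avoid the target forever.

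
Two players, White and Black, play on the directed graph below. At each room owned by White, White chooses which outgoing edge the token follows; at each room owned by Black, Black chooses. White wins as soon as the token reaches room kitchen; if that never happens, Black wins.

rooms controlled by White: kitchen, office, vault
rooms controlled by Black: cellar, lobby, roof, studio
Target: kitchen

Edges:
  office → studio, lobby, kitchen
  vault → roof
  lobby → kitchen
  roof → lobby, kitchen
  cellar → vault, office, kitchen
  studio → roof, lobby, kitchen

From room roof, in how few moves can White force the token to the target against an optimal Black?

2

A0 = {kitchen}
A1: add {lobby, office} — office (White) has office→kitchen; lobby (Black): all of {kitchen} already in.
A2: add {roof} — roof (Black): all of {lobby, kitchen} already in.
roof enters the attractor at level 2, so White can force the target in 2 moves from there.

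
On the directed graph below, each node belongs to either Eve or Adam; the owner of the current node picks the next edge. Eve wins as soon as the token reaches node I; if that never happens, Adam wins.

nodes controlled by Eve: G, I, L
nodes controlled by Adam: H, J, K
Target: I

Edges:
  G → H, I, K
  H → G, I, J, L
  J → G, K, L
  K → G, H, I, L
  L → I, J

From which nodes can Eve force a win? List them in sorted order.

A0 = {I}
A1: add {G, L} — G (Eve) has G→I; L (Eve) has L→I.
A2 = A1; e.g. H (Adam) can still go to J. Fixed point.
Eve's winning region = {G, I, L}.

G, I, L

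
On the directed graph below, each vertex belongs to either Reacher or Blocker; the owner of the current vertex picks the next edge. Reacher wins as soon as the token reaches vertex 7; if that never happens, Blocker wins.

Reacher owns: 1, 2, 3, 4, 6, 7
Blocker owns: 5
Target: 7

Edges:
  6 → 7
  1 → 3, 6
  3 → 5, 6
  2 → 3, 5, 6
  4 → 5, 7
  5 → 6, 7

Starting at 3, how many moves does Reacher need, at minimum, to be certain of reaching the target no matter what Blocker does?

A0 = {7}
A1: add {4, 6} — 4 (Reacher) has 4→7; 6 (Reacher) has 6→7.
A2: add {1, 2, 3, 5} — 1 (Reacher) has 1→6; 2 (Reacher) has 2→6; 3 (Reacher) has 3→6; 5 (Blocker): all of {6, 7} already in.
A2 = all vertices. Fixed point.
3 enters the attractor at level 2, so Reacher can force the target in 2 moves from there.

2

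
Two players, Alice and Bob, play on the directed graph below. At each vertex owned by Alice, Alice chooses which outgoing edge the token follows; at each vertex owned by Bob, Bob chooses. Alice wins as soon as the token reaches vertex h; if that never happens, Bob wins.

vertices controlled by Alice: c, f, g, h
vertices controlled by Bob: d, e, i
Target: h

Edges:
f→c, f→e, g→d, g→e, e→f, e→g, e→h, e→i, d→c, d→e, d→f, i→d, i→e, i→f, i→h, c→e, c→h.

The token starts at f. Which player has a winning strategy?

Alice

A0 = {h}
A1: add {c} — c (Alice) has c→h.
A2: add {f} — f (Alice) has f→c.
A3 = A2; e.g. d (Bob) can still go to e. Fixed point.
f ∈ A2, so Alice can force the target.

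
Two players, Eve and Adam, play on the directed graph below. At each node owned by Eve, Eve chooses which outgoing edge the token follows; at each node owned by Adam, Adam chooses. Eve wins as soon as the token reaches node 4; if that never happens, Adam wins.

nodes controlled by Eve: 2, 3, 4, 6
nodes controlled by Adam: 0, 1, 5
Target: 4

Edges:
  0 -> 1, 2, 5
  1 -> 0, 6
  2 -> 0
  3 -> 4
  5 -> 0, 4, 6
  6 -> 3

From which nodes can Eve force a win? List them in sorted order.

A0 = {4}
A1: add {3} — 3 (Eve) has 3→4.
A2: add {6} — 6 (Eve) has 6→3.
A3 = A2; e.g. 0 (Adam) can still go to 1. Fixed point.
Eve's winning region = {3, 4, 6}.

3, 4, 6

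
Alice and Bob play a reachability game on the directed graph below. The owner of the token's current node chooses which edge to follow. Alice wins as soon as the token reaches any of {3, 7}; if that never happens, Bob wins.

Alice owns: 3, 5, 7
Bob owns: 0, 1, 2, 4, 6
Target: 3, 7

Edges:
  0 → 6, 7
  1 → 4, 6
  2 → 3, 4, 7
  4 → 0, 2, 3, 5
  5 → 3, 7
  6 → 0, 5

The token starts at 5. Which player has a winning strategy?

Alice

A0 = {3, 7}
A1: add {5} — 5 (Alice) has 5→3.
A2 = A1; e.g. 0 (Bob) can still go to 6. Fixed point.
5 ∈ A1, so Alice can force the target.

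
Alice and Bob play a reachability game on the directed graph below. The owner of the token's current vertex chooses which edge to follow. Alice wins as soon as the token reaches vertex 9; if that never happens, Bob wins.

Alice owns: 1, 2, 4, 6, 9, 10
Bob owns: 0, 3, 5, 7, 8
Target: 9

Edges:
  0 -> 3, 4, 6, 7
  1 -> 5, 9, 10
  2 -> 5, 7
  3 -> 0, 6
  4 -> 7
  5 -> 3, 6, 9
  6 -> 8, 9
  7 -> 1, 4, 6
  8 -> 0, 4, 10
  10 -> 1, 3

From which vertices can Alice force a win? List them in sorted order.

A0 = {9}
A1: add {1, 6} — 1 (Alice) has 1→9; 6 (Alice) has 6→9.
A2: add {10} — 10 (Alice) has 10→1.
A3 = A2; e.g. 0 (Bob) can still go to 3. Fixed point.
Alice's winning region = {1, 6, 9, 10}.

1, 6, 9, 10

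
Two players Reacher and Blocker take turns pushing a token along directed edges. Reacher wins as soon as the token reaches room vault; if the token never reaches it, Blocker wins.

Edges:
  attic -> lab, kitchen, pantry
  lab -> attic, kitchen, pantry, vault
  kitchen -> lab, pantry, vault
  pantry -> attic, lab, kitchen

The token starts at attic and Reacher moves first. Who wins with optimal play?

Blocker

Track states (vertex, player-to-move).
A0 = {(vault,Reacher), (vault,Blocker)}
A1: add {(lab,Reacher), (kitchen,Reacher)}.
A2 = A1; e.g. (attic,Reacher) stays out. (attic,Reacher) never enters ⇒ Blocker avoids the target.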